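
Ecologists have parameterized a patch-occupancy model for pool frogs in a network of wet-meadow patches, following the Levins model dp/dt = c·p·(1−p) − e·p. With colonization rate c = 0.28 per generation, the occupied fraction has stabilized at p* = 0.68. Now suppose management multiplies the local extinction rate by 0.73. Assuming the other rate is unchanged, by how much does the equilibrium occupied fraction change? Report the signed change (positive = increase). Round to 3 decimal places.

0.086

Balance c(1−p*) = e gives e = 0.28×(1 − 0.68000) = 0.08960.
New p* = 1 − e/c = 1 − 0.06541/0.28000 = 0.76639.
Δp* = 0.76639 − 0.68000 = +0.08639.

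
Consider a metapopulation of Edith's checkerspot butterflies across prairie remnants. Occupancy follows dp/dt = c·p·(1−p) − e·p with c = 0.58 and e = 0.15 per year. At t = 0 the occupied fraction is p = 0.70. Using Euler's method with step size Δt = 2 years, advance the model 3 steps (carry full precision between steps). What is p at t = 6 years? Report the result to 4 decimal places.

Update rule: p ← p + [c·p·(1−p) − e·p]·Δt with Δt = 2.
p: 0.70000 → 0.73360  (Δp = +0.03360)
p: 0.73360 → 0.74022  (Δp = +0.00662)
p: 0.74022 → 0.74122  (Δp = +0.00100)

0.7412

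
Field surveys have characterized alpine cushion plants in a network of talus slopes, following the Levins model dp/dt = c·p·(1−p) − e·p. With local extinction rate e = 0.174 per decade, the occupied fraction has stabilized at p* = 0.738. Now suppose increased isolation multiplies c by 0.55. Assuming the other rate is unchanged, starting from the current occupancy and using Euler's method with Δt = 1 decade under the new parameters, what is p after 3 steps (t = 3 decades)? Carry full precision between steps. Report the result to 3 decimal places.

Balance c(1−p*) = e gives c = e/(1 − 0.73800) = 0.174/0.26200 = 0.66412.
Starting from p₀ = 0.73800; update p ← p + (dp/dt)·Δt with the new parameters.
  1  |  dp/dt·Δt = -0.057785  |  p_1 = 0.680215
  2  |  dp/dt·Δt = -0.038903  |  p_2 = 0.641311
  3  |  dp/dt·Δt = -0.027565  |  p_3 = 0.613746

0.614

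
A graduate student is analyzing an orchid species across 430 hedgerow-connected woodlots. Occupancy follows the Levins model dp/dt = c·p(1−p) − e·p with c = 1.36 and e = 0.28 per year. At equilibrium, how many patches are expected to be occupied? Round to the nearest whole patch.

341

p* = 1 − e/c = 1 − 0.28/1.36 = 0.7941.
Expected occupied patches = N × p* = 430 × 0.7941 = 341.47 ≈ 341.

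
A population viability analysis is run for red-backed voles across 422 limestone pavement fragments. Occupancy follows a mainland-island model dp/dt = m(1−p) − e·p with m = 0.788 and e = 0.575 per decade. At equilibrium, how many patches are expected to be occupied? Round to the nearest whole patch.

p* = m/(m+e) = 0.788/1.3630 = 0.5781.
Expected occupied patches = N × p* = 422 × 0.5781 = 243.97 ≈ 244.

244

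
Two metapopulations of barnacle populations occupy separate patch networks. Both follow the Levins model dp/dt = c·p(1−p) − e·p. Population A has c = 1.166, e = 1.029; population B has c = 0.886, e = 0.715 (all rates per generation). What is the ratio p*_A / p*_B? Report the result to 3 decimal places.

A: p*_A = 1 − 1.029/1.166 = 0.1175.
B: p*_B = 1 − 0.715/0.886 = 0.1930.
p*_A / p*_B = 0.1175/0.1930 = 0.6088.

0.609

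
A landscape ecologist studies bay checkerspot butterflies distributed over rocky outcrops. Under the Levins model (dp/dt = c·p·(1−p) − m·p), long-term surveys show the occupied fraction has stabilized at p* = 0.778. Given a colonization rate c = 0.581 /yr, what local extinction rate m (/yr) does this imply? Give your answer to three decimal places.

At equilibrium c(1−p*) = m.
m = 0.581 × (1 − 0.778) = 0.581 × 0.2220 = 0.1290.

0.129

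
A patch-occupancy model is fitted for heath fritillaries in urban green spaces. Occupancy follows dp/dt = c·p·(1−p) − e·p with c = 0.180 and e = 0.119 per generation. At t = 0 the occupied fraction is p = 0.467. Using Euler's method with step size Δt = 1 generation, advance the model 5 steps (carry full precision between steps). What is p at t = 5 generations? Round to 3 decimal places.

0.423

Update rule: p ← p + [c·p·(1−p) − e·p]·Δt with Δt = 1.
t = 1: p = 0.46700 + (-0.01077) = 0.45623
t = 2: p = 0.45623 + (-0.00964) = 0.44659
t = 3: p = 0.44659 + (-0.00866) = 0.43794
t = 4: p = 0.43794 + (-0.00781) = 0.43013
t = 5: p = 0.43013 + (-0.00706) = 0.42306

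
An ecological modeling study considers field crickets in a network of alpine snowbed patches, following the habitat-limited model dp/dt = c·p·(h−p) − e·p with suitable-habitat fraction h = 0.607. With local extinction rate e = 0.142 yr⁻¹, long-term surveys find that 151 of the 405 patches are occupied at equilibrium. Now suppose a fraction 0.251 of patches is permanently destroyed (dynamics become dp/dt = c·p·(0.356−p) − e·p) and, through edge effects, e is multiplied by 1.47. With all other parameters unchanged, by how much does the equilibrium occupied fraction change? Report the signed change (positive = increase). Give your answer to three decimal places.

Observed p* = 151/405 = 0.37284.
Balance c(h−p*) = e gives c = e/(0.607 − 0.37284) = 0.142/0.23416 = 0.60642.
New p* = 0.356 − e/c = 0.356 − 0.20874/0.60642 = 0.01178.
Δp* = 0.01178 − 0.37284 = -0.36106.

-0.361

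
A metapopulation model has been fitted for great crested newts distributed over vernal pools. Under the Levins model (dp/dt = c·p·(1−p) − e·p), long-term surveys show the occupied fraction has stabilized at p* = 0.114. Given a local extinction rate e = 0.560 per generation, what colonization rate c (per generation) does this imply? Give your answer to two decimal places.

0.63

At equilibrium c(1−p*) = e, so c = e/(1−p*).
c = 0.560/(1 − 0.114) = 0.560/0.8860 = 0.6321.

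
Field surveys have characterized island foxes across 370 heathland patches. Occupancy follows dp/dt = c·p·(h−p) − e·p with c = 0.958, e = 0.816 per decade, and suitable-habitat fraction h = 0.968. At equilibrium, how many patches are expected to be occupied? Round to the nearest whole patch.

p* = h − e/c = 0.968 − 0.8518 = 0.1162.
Expected occupied patches = N × p* = 370 × 0.1162 = 43.00 ≈ 43.

43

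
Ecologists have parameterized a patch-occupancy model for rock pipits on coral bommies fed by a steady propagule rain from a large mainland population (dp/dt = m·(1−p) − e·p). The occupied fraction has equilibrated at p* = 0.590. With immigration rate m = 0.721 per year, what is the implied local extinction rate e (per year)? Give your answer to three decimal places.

At equilibrium m(1−p*) = e·p*, so e = m(1−p*)/p*.
e = 0.721 × 0.4100 / 0.590 = 0.5010.

0.501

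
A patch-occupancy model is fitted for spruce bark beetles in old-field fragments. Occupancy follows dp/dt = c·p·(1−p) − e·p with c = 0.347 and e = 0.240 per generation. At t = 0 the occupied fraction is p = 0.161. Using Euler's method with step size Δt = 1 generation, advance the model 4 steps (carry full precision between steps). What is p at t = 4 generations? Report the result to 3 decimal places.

0.193

Update rule: p ← p + [c·p·(1−p) − e·p]·Δt with Δt = 1.
  1  |  dp/dt·Δt = +0.008232  |  p_1 = 0.169232
  2  |  dp/dt·Δt = +0.008170  |  p_2 = 0.177402
  3  |  dp/dt·Δt = +0.008061  |  p_3 = 0.185464
  4  |  dp/dt·Δt = +0.007909  |  p_4 = 0.193373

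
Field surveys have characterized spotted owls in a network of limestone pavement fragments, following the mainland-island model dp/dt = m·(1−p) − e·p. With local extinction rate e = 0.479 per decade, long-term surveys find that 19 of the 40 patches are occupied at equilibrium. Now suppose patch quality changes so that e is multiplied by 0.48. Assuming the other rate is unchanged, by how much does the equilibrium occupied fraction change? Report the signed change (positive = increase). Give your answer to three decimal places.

Observed p* = 19/40 = 0.47500.
Balance m(1−p*) = e·p* gives m = e·p*/(1−p*) = 0.479×0.47500/0.52500 = 0.43338.
New p* = m/(m+e) = 0.43338/(0.43338+0.22992) = 0.65337.
Δp* = 0.65337 − 0.47500 = +0.17837.

0.178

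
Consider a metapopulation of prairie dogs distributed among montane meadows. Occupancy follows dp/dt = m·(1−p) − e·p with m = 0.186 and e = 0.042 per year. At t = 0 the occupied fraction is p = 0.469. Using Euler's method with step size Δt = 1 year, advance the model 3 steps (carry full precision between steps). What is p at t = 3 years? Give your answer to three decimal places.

Update rule: p ← p + [m·(1−p) − e·p]·Δt with Δt = 1.
  1  |  dp/dt·Δt = +0.079068  |  p_1 = 0.548068
  2  |  dp/dt·Δt = +0.061040  |  p_2 = 0.609108
  3  |  dp/dt·Δt = +0.047123  |  p_3 = 0.656232

0.656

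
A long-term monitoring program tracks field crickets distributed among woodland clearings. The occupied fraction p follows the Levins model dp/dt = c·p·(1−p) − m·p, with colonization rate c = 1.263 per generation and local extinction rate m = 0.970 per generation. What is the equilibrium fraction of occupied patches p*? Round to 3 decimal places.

0.232

Setting dp/dt = 0 and dividing through by p* gives c·(1−p*) = m.
So p* = 1 − m/c = 1 − 0.970/1.263 = 1 − 0.7680 = 0.2320.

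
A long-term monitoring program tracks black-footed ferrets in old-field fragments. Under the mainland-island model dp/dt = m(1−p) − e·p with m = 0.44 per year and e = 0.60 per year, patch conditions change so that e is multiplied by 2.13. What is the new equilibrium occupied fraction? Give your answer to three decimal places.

0.256

Before: p* = 0.44/(0.44+0.60) = 0.4231.
After: m = 0.44, e = 1.278; p* = 0.44/1.7180 = 0.2561.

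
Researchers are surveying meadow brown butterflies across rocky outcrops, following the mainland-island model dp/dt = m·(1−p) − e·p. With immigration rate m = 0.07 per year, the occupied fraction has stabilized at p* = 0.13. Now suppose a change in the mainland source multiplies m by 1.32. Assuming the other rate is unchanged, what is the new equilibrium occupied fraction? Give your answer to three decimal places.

Balance m(1−p*) = e·p* gives e = m(1−p*)/p* = 0.07×0.87000/0.13000 = 0.46846.
New p* = m/(m+e) = 0.09240/(0.09240+0.46846) = 0.16475.

0.165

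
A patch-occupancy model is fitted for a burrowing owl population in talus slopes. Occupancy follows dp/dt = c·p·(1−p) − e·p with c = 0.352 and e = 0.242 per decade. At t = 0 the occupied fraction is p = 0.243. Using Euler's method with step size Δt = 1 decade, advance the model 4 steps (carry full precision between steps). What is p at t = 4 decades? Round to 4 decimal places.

Update rule: p ← p + [c·p·(1−p) − e·p]·Δt with Δt = 1.
p: 0.24300 → 0.24894  (Δp = +0.00594)
p: 0.24894 → 0.25451  (Δp = +0.00557)
p: 0.25451 → 0.25971  (Δp = +0.00519)
p: 0.25971 → 0.26453  (Δp = +0.00483)

0.2645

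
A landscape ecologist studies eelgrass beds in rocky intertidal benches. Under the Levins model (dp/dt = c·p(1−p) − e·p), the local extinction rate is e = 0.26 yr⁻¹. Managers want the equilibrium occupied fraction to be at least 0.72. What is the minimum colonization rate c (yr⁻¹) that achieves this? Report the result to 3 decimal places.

0.929

p* = 1 − e/c ≥ 0.72 requires e/c ≤ 0.2800, i.e. c ≥ e/0.2800.
c_min = 0.26/0.2800 = 0.9286.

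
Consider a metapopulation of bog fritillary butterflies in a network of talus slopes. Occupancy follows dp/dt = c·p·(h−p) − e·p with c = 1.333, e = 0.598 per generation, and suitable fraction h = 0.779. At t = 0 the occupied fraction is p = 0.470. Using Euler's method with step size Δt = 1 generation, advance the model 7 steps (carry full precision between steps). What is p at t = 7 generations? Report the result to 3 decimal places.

Update rule: p ← p + [c·p·(h−p) − e·p]·Δt with Δt = 1.
  1  |  dp/dt·Δt = -0.087468  |  p_1 = 0.382532
  2  |  dp/dt·Δt = -0.026589  |  p_2 = 0.355943
  3  |  dp/dt·Δt = -0.012125  |  p_3 = 0.343818
  4  |  dp/dt·Δt = -0.006155  |  p_4 = 0.337663
  5  |  dp/dt·Δt = -0.003274  |  p_5 = 0.334388
  6  |  dp/dt·Δt = -0.001783  |  p_6 = 0.332605
  7  |  dp/dt·Δt = -0.000983  |  p_7 = 0.331622

0.332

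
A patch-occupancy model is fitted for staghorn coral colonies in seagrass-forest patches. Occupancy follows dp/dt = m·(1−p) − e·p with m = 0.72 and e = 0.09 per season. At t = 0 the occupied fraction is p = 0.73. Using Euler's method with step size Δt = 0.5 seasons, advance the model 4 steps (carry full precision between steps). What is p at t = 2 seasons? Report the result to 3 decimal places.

0.869

Update rule: p ← p + [m·(1−p) − e·p]·Δt with Δt = 0.5.
p: 0.73000 → 0.79435  (Δp = +0.06435)
p: 0.79435 → 0.83264  (Δp = +0.03829)
p: 0.83264 → 0.85542  (Δp = +0.02278)
p: 0.85542 → 0.86897  (Δp = +0.01355)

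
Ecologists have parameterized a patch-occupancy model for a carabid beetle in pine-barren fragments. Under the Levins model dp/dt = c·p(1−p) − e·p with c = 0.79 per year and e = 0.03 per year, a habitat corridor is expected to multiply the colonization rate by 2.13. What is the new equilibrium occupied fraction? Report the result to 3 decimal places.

Before: p* = 1 − 0.03/0.79 = 0.9620.
After the change, c = 1.6827, e = 0.03, so p* = 1 − 0.03/1.6827 = 0.9822.

0.982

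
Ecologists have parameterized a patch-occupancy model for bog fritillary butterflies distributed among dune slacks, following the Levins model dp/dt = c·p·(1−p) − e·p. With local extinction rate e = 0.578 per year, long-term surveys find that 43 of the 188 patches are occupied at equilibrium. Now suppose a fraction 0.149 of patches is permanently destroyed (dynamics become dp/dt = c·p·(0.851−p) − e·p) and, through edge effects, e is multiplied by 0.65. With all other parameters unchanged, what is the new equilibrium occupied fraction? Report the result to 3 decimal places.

Observed p* = 43/188 = 0.22872.
Balance c(1−p*) = e gives c = e/(1 − 0.22872) = 0.578/0.77128 = 0.74940.
New p* = 0.851 − e/c = 0.851 − 0.37570/0.74940 = 0.34967.

0.350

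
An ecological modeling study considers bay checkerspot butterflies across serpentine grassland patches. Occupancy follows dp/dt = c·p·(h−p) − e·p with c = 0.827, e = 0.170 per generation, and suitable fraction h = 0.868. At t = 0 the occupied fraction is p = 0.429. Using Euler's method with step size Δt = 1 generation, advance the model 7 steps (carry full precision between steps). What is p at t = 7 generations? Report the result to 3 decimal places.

Update rule: p ← p + [c·p·(h−p) − e·p]·Δt with Δt = 1.
t = 1: p = 0.42900 + (+0.08282) = 0.51182
t = 2: p = 0.51182 + (+0.06375) = 0.57557
t = 3: p = 0.57557 + (+0.04135) = 0.61692
t = 4: p = 0.61692 + (+0.02322) = 0.64014
t = 5: p = 0.64014 + (+0.01180) = 0.65195
t = 6: p = 0.65195 + (+0.00566) = 0.65760
t = 7: p = 0.65760 + (+0.00263) = 0.66023

0.660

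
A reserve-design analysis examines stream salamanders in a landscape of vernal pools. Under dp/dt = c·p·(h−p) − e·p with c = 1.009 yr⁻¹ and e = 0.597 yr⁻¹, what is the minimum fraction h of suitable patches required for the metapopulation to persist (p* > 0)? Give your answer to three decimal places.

p* = h − e/c is positive only when h > e/c.
h_min = e/c = 0.597/1.009 = 0.5917.

0.592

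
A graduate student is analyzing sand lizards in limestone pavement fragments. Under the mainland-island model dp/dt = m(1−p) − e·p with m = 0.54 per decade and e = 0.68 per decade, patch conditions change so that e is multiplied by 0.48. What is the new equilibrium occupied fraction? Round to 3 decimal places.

0.623

Before: p* = 0.54/(0.54+0.68) = 0.4426.
After: m = 0.54, e = 0.3264; p* = 0.54/0.8664 = 0.6233.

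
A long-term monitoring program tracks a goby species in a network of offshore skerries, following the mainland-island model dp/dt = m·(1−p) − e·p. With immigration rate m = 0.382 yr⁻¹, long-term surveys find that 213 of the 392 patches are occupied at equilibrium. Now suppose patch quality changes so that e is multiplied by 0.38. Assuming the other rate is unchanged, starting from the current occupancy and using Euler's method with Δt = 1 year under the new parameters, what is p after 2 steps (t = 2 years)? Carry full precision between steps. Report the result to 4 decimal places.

0.7052

Observed p* = 213/392 = 0.54337.
Balance m(1−p*) = e·p* gives e = m(1−p*)/p* = 0.382×0.45663/0.54337 = 0.32102.
Starting from p₀ = 0.54337; update p ← p + (dp/dt)·Δt with the new parameters.
p: 0.54337 → 0.65152  (Δp = +0.10815)
p: 0.65152 → 0.70516  (Δp = +0.05364)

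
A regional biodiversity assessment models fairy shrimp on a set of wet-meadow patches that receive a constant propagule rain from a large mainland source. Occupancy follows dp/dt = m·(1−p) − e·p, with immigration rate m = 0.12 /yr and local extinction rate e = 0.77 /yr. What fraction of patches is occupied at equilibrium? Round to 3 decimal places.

0.135

Setting dp/dt = 0: m − m·p* = e·p*, so m = (m+e)·p*.
p* = m/(m+e) = 0.12/(0.12+0.77) = 0.12/0.8900 = 0.1348.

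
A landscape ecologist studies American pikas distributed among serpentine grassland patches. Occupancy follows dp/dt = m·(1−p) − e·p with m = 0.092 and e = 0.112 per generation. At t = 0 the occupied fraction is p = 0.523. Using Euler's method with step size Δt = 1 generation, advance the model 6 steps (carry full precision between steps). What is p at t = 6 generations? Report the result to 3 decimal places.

Update rule: p ← p + [m·(1−p) − e·p]·Δt with Δt = 1.
t = 1: p = 0.52300 + (-0.01469) = 0.50831
t = 2: p = 0.50831 + (-0.01169) = 0.49661
t = 3: p = 0.49661 + (-0.00931) = 0.48730
t = 4: p = 0.48730 + (-0.00741) = 0.47989
t = 5: p = 0.47989 + (-0.00590) = 0.47400
t = 6: p = 0.47400 + (-0.00470) = 0.46930

0.469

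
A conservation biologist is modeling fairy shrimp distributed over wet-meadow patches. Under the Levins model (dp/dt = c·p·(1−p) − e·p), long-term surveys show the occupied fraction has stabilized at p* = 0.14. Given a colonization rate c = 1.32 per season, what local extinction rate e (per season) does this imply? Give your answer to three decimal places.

1.135

At equilibrium c(1−p*) = e.
e = 1.32 × (1 − 0.14) = 1.32 × 0.8600 = 1.1352.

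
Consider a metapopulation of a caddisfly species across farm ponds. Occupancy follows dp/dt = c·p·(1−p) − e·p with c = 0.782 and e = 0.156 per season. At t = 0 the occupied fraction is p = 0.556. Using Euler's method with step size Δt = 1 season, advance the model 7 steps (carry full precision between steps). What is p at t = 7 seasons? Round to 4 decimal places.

Update rule: p ← p + [c·p·(1−p) − e·p]·Δt with Δt = 1.
p: 0.55600 → 0.66231  (Δp = +0.10631)
p: 0.66231 → 0.73389  (Δp = +0.07158)
p: 0.73389 → 0.77212  (Δp = +0.03823)
p: 0.77212 → 0.78926  (Δp = +0.01714)
p: 0.78926 → 0.79621  (Δp = +0.00694)
p: 0.79621 → 0.79889  (Δp = +0.00268)
p: 0.79889 → 0.79990  (Δp = +0.00101)

0.7999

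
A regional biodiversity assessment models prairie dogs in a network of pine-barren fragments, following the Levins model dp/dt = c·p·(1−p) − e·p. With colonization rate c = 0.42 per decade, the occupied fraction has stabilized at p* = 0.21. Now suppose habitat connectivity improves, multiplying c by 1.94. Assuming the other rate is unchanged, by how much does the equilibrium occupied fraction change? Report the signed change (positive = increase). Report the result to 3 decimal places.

0.383

Balance c(1−p*) = e gives e = 0.42×(1 − 0.21000) = 0.33180.
New p* = 1 − e/c = 1 − 0.33180/0.81480 = 0.59278.
Δp* = 0.59278 − 0.21000 = +0.38278.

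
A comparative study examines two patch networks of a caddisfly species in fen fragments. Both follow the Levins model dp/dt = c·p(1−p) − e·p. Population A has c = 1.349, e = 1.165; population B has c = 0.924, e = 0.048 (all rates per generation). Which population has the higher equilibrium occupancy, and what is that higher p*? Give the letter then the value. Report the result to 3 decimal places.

B, 0.948

A: p*_A = 1 − 1.165/1.349 = 0.1364.
B: p*_B = 1 − 0.048/0.924 = 0.9481.
B is higher at 0.9481.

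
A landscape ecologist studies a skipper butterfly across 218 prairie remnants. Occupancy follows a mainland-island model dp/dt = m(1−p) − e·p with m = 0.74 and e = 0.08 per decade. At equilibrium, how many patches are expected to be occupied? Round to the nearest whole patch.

197

p* = m/(m+e) = 0.74/0.8200 = 0.9024.
Expected occupied patches = N × p* = 218 × 0.9024 = 196.73 ≈ 197.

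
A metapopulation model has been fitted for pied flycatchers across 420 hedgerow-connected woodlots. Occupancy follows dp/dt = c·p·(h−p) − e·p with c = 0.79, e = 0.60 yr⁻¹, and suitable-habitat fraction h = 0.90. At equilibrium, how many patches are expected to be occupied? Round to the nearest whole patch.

59

p* = h − e/c = 0.90 − 0.7595 = 0.1405.
Expected occupied patches = N × p* = 420 × 0.1405 = 59.01 ≈ 59.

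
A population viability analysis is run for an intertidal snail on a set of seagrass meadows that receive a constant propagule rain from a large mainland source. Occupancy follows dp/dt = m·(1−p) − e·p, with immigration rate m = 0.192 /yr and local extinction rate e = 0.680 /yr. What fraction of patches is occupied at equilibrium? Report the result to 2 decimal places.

At equilibrium the propagule rain into empty patches balances local extinction: m(1−p*) = e·p*.
p* = m/(m+e) = 0.192/(0.192+0.680) = 0.192/0.8720 = 0.2202.

0.22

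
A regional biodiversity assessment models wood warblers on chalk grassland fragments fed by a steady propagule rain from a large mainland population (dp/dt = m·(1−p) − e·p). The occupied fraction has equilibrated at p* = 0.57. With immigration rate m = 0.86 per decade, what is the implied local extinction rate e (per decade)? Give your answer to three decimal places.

At equilibrium m(1−p*) = e·p*, so e = m(1−p*)/p*.
e = 0.86 × 0.4300 / 0.57 = 0.6488.

0.649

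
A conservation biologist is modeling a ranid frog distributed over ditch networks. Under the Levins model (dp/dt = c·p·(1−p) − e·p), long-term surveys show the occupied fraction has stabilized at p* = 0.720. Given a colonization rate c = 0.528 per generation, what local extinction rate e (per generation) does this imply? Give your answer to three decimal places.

0.148

At equilibrium c(1−p*) = e.
e = 0.528 × (1 − 0.720) = 0.528 × 0.2800 = 0.1478.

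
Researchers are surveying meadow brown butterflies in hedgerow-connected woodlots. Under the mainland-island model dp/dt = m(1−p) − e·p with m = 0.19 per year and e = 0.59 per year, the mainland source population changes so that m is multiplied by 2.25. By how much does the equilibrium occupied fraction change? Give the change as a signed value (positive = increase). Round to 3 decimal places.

0.177

Before: p* = 0.19/(0.19+0.59) = 0.2436.
After: m = 0.4275, e = 0.59; p* = 0.4275/1.0175 = 0.4201.
Δp* = 0.4201 − 0.2436 = +0.1766.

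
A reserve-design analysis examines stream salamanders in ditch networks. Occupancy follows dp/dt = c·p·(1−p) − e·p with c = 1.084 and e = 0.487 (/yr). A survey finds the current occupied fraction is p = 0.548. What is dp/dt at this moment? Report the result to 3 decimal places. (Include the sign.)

0.002

Colonization term: c·p·(1−p) = 1.084×0.548×0.4520 = 0.26850.
Extinction term: e·p = 0.26688.
dp/dt = 0.26850 − 0.26688 = 0.00163.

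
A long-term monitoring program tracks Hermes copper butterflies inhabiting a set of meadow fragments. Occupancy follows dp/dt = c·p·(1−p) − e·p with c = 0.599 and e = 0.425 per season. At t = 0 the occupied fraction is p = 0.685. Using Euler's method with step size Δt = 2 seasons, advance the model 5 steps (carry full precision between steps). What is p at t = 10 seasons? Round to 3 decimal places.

Update rule: p ← p + [c·p·(1−p) − e·p]·Δt with Δt = 2.
step 1: Δp = -0.32375, p = 0.36125
step 2: Δp = -0.03063, p = 0.33062
step 3: Δp = -0.01590, p = 0.31472
step 4: Δp = -0.00914, p = 0.30559
step 5: Δp = -0.00553, p = 0.30006

0.300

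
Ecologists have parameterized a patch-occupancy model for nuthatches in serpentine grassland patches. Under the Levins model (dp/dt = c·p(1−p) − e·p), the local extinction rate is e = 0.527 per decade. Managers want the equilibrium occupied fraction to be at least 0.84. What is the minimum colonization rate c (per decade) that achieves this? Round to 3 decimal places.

p* = 1 − e/c ≥ 0.84 requires e/c ≤ 0.1600, i.e. c ≥ e/0.1600.
c_min = 0.527/0.1600 = 3.2937.

3.294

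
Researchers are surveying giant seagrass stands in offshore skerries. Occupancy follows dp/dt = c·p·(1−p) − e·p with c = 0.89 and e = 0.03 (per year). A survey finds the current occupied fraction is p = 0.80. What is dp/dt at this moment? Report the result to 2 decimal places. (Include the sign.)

0.12

Colonization term: c·p·(1−p) = 0.89×0.80×0.2000 = 0.14240.
Extinction term: e·p = 0.02400.
dp/dt = 0.14240 − 0.02400 = 0.11840.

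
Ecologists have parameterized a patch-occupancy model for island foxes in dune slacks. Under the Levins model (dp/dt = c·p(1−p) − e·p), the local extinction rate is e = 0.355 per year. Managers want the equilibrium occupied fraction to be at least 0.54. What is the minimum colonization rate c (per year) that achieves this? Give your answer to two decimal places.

p* = 1 − e/c ≥ 0.54 requires e/c ≤ 0.4600, i.e. c ≥ e/0.4600.
c_min = 0.355/0.4600 = 0.7717.

0.77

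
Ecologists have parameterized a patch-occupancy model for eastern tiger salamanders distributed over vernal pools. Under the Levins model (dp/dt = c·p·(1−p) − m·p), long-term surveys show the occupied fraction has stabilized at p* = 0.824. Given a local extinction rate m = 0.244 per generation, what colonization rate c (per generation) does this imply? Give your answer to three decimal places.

At equilibrium c(1−p*) = m, so c = m/(1−p*).
c = 0.244/(1 − 0.824) = 0.244/0.1760 = 1.3864.

1.386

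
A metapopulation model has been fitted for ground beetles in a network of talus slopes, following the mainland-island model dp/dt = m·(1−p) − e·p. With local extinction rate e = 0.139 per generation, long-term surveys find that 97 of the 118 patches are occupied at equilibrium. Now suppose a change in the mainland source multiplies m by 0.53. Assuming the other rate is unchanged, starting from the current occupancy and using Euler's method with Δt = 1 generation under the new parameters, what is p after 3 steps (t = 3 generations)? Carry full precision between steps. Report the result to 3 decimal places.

Observed p* = 97/118 = 0.82203.
Balance m(1−p*) = e·p* gives m = e·p*/(1−p*) = 0.139×0.82203/0.17797 = 0.64205.
Starting from p₀ = 0.82203; update p ← p + (dp/dt)·Δt with the new parameters.
t = 1: p = 0.82203 + (-0.05370) = 0.76833
t = 2: p = 0.76833 + (-0.02796) = 0.74037
t = 3: p = 0.74037 + (-0.01456) = 0.72580

0.726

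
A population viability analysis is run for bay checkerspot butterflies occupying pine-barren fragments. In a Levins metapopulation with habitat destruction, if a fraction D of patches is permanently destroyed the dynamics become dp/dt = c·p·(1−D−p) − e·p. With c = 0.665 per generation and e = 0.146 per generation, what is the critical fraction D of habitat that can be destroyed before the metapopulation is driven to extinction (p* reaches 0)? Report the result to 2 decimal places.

The nontrivial equilibrium is p* = (1−D) − e/c; extinction occurs when this hits zero.
So D_crit = 1 − e/c = 1 − 0.146/0.665 = 1 − 0.2195 = 0.7805.
Note this equals the original equilibrium occupancy — the Levins extinction-debt result.

0.78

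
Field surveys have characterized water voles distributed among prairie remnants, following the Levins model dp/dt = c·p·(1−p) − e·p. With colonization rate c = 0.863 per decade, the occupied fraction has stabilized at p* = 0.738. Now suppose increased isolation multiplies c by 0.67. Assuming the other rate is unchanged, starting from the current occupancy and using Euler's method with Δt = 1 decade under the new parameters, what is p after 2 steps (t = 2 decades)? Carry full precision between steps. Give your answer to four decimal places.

0.6537

Balance c(1−p*) = e gives e = 0.863×(1 − 0.73800) = 0.22611.
Starting from p₀ = 0.73800; update p ← p + (dp/dt)·Δt with the new parameters.
p: 0.73800 → 0.68293  (Δp = -0.05507)
p: 0.68293 → 0.65372  (Δp = -0.02921)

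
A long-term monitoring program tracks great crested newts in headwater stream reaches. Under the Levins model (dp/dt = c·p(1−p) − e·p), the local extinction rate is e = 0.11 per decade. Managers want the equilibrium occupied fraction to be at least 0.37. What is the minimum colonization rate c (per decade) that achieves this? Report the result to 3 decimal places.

p* = 1 − e/c ≥ 0.37 requires e/c ≤ 0.6300, i.e. c ≥ e/0.6300.
c_min = 0.11/0.6300 = 0.1746.

0.175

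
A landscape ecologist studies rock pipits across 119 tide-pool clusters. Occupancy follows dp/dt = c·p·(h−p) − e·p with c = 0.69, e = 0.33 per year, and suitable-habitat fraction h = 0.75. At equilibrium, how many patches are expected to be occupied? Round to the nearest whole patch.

p* = h − e/c = 0.75 − 0.4783 = 0.2717.
Expected occupied patches = N × p* = 119 × 0.2717 = 32.34 ≈ 32.

32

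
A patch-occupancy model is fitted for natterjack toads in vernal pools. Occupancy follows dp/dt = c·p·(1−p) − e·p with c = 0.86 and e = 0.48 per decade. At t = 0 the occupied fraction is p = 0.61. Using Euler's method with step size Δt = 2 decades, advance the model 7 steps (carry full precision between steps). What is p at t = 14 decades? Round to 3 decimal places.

0.442

Update rule: p ← p + [c·p·(1−p) − e·p]·Δt with Δt = 2.
  1  |  dp/dt·Δt = -0.176412  |  p_1 = 0.433588
  2  |  dp/dt·Δt = +0.006169  |  p_2 = 0.439757
  3  |  dp/dt·Δt = +0.001591  |  p_3 = 0.441348
  4  |  dp/dt·Δt = +0.000389  |  p_4 = 0.441737
  5  |  dp/dt·Δt = +0.000094  |  p_5 = 0.441831
  6  |  dp/dt·Δt = +0.000023  |  p_6 = 0.441853
  7  |  dp/dt·Δt = +0.000005  |  p_7 = 0.441859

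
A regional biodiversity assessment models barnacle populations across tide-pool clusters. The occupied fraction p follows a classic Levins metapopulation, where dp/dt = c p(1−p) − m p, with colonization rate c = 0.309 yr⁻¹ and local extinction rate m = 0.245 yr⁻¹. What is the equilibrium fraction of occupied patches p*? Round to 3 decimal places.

At equilibrium, colonization balances extinction: c·p*·(1−p*) = m·p*.
So p* = 1 − m/c = 1 − 0.245/0.309 = 1 − 0.7929 = 0.2071.

0.207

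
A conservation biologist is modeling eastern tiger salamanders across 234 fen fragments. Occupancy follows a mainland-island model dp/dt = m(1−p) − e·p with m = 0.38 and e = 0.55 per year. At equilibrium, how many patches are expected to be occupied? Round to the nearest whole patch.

p* = m/(m+e) = 0.38/0.9300 = 0.4086.
Expected occupied patches = N × p* = 234 × 0.4086 = 95.61 ≈ 96.

96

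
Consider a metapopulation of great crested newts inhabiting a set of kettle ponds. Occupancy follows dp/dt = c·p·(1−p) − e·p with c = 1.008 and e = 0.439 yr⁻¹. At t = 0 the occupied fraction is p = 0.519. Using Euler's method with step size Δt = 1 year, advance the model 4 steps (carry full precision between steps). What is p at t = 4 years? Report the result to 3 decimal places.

Update rule: p ← p + [c·p·(1−p) − e·p]·Δt with Δt = 1.
p: 0.51900 → 0.54280  (Δp = +0.02380)
p: 0.54280 → 0.55466  (Δp = +0.01187)
p: 0.55466 → 0.56015  (Δp = +0.00549)
p: 0.56015 → 0.56260  (Δp = +0.00245)

0.563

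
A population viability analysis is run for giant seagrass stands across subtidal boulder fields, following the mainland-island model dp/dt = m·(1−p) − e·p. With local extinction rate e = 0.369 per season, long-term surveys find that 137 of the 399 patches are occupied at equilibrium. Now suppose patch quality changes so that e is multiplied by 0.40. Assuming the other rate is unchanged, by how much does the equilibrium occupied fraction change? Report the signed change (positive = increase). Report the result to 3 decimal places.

Observed p* = 137/399 = 0.34336.
Balance m(1−p*) = e·p* gives m = e·p*/(1−p*) = 0.369×0.34336/0.65664 = 0.19295.
New p* = m/(m+e) = 0.19295/(0.19295+0.14760) = 0.56658.
Δp* = 0.56658 − 0.34336 = +0.22322.

0.223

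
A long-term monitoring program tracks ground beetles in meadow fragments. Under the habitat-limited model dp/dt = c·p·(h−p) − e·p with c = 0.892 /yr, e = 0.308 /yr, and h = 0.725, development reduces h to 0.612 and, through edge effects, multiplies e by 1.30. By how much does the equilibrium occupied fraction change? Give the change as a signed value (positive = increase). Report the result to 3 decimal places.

Before: p* = h − e/c = 0.725 − 0.308/0.892 = 0.725 − 0.3453 = 0.3797.
After: c = 0.892, e = 0.4004, h = 0.612; p* = 0.612 − 0.4004/0.892 = 0.1631.
Δp* = 0.1631 − 0.3797 = -0.2166.

-0.217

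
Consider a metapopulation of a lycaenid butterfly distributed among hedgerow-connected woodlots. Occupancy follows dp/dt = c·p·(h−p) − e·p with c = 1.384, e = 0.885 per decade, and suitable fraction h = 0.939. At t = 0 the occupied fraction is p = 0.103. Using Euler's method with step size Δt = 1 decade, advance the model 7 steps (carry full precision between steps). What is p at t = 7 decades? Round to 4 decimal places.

0.2766

Update rule: p ← p + [c·p·(h−p) − e·p]·Δt with Δt = 1.
p: 0.10300 → 0.13102  (Δp = +0.02802)
p: 0.13102 → 0.16158  (Δp = +0.03056)
p: 0.16158 → 0.19243  (Δp = +0.03085)
p: 0.19243 → 0.22096  (Δp = +0.02853)
p: 0.22096 → 0.24499  (Δp = +0.02403)
p: 0.24499 → 0.26349  (Δp = +0.01850)
p: 0.26349 → 0.27664  (Δp = +0.01315)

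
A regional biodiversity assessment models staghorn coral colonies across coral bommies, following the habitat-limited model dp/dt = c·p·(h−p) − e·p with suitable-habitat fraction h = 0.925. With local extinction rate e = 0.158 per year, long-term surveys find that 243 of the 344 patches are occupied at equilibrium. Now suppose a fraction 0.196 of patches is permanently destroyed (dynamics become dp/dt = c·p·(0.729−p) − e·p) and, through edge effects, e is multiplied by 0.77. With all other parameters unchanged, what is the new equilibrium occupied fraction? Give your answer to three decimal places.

Observed p* = 243/344 = 0.70640.
Balance c(h−p*) = e gives c = e/(0.925 − 0.70640) = 0.158/0.21860 = 0.72278.
New p* = 0.729 − e/c = 0.729 − 0.12166/0.72278 = 0.56068.

0.561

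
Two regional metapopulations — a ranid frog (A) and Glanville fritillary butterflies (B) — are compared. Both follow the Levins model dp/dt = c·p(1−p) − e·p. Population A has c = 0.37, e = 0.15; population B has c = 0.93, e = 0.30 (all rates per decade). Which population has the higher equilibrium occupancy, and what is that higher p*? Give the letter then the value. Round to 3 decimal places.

B, 0.677

A: p*_A = 1 − 0.15/0.37 = 0.5946.
B: p*_B = 1 − 0.30/0.93 = 0.6774.
B is higher at 0.6774.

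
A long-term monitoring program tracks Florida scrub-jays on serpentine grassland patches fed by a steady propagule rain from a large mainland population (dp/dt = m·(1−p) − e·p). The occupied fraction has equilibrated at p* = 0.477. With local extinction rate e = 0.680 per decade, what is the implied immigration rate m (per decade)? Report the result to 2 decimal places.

At equilibrium m(1−p*) = e·p*, so m = e·p*/(1−p*).
m = 0.680 × 0.477 / 0.5230 = 0.3244/0.5230 = 0.6202.

0.62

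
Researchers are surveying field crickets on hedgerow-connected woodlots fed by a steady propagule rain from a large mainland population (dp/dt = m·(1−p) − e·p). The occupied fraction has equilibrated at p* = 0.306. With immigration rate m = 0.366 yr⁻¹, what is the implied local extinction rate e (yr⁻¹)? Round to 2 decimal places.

At equilibrium m(1−p*) = e·p*, so e = m(1−p*)/p*.
e = 0.366 × 0.6940 / 0.306 = 0.8301.

0.83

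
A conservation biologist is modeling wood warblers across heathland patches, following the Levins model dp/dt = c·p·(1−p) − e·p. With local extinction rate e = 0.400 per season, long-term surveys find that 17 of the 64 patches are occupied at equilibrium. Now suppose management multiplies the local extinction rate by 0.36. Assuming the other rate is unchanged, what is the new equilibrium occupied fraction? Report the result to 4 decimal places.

Observed p* = 17/64 = 0.26562.
Balance c(1−p*) = e gives c = e/(1 − 0.26562) = 0.400/0.73438 = 0.54468.
New p* = 1 − e/c = 1 − 0.14400/0.54468 = 0.73562.

0.7356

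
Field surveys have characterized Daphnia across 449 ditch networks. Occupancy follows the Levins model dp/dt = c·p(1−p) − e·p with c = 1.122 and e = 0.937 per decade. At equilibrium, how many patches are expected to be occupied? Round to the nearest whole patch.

74

p* = 1 − e/c = 1 − 0.937/1.122 = 0.1649.
Expected occupied patches = N × p* = 449 × 0.1649 = 74.03 ≈ 74.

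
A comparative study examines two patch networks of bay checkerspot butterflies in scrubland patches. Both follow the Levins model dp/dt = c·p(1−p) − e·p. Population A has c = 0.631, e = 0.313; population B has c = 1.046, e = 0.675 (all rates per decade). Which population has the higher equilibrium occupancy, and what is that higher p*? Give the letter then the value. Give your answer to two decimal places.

A: p*_A = 1 − 0.313/0.631 = 0.5040.
B: p*_B = 1 − 0.675/1.046 = 0.3547.
A is higher at 0.5040.

A, 0.50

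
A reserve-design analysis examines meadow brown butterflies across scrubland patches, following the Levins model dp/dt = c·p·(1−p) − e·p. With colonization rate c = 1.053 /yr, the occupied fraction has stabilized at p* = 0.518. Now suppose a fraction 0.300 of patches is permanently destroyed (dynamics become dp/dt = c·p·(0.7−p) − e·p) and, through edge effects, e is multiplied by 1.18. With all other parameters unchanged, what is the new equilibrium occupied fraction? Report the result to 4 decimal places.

Balance c(1−p*) = e gives e = 1.053×(1 − 0.51800) = 0.50755.
New p* = 0.7 − e/c = 0.7 − 0.59891/1.05300 = 0.13123.

0.1312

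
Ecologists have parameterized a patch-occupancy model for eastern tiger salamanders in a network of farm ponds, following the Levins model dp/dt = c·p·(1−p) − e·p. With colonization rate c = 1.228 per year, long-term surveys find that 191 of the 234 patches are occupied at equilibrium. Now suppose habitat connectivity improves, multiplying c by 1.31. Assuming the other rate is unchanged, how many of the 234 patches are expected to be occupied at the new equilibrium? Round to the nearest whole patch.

201

Observed p* = 191/234 = 0.81624.
Balance c(1−p*) = e gives e = 1.228×(1 − 0.81624) = 0.22566.
New p* = 1 − e/c = 1 − 0.22566/1.60868 = 0.85972.
Expected occupied = 234 × 0.85972 = 201.17 ≈ 201.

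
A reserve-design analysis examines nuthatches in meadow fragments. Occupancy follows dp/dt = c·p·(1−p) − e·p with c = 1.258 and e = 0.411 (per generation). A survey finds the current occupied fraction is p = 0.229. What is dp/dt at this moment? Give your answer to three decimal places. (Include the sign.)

Colonization term: c·p·(1−p) = 1.258×0.229×0.7710 = 0.22211.
Extinction term: e·p = 0.09412.
dp/dt = 0.22211 − 0.09412 = 0.12799.

0.128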